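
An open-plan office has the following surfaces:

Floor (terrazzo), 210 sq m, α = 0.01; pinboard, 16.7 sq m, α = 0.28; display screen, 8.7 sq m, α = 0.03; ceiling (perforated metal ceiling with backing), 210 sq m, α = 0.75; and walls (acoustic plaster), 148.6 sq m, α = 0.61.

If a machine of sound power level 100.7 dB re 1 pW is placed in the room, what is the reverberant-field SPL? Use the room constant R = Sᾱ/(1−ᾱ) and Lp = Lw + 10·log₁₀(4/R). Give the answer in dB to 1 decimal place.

80.2 dB

Σ(Sᵢαᵢ) = 210×0.01 + 16.7×0.28 + 8.7×0.03 + 210×0.75 + 148.6×0.61 = 255.183; total area S = 594.0 sq m.
ᾱ = 0.4296, so room constant R = A/(1−ᾱ) = 447.376 sq m.
Lp = 100.7 + 10·log₁₀(4/447.376) = 100.7 + (-20.49) = 80.2 dB.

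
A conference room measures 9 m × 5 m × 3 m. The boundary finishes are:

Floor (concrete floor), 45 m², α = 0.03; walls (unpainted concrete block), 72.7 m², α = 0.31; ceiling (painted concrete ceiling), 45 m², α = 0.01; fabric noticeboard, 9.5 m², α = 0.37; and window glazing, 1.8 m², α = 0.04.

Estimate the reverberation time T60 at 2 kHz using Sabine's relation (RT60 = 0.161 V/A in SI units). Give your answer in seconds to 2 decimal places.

0.78 s

Total absorption A = 45·0.03 + 72.7·0.31 + 45·0.01 + 9.5·0.37 + 1.8·0.04
  = 1.350 + 22.537 + 0.450 + 3.515 + 0.072 = 27.924 m² sabins.
Room volume: 135 m³.
RT60 = 0.161 · V / A = 0.161 × 135 / 27.924 = 0.78 s.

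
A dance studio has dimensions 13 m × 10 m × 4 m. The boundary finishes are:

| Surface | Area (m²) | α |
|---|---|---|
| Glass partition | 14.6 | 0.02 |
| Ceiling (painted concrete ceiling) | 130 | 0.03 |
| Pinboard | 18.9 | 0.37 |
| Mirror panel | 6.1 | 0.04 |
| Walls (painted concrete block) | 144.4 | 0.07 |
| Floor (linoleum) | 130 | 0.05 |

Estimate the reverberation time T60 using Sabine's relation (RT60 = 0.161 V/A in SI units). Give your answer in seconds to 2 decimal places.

Equivalent absorption area: A = 14.6×0.02 + 130×0.03 + 18.9×0.37 + 6.1×0.04 + 144.4×0.07 + 130×0.05 = 28.037 m².
V = 13·10·4 = 520 m³.
RT60 = 0.161 · V / A = 0.161 × 520 / 28.037 = 2.99 s.

2.99 s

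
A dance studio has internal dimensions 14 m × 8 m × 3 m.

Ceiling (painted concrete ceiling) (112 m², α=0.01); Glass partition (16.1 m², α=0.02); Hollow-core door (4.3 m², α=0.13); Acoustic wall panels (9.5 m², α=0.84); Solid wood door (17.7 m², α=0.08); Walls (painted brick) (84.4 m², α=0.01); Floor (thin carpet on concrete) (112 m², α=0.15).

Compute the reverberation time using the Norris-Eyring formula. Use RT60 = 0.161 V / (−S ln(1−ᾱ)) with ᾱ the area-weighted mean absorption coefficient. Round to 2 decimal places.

1.79 s

S = Σ Sᵢ = 356.0 m².
Σ(Sᵢαᵢ) = 112·0.01 + 16.1·0.02 + 4.3·0.13 + 9.5·0.84 + 17.7·0.08 + 84.4·0.01 + 112·0.15 = 29.041.
Mean coefficient ᾱ = A/S = 0.0816.
Eyring denominator: −S ln(1−ᾱ) = 30.304.
V = 14 × 8 × 3 = 336 m³.
T = 0.161·V/[−S·ln(1−ᾱ)] = 0.161·336/30.304 = 1.79 s.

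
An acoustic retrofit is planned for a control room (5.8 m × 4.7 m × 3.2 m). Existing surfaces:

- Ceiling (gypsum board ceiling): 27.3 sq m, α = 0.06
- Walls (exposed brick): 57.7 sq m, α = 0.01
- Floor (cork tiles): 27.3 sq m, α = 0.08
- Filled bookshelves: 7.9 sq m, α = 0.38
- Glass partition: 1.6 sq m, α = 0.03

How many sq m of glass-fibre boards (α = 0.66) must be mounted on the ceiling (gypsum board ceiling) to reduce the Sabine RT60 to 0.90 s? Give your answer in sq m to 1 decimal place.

A₁ = Σ Sᵢαᵢ = 27.3×0.06 + 57.7×0.01 + 27.3×0.08 + 7.9×0.38 + 1.6×0.03 = 7.449 sabins.
V = 87.232 m³. Target absorption A₂ = 0.161 × 87.232 / 0.90 = 15.605 sabins.
Absorption to add: 15.605 − 7.449 = 8.156 sabins.
Net gain per sq m: Δα = 0.66 − 0.06 = 0.60.
Area = ΔA/Δα = 8.156/0.60 = 13.6 sq m.

13.6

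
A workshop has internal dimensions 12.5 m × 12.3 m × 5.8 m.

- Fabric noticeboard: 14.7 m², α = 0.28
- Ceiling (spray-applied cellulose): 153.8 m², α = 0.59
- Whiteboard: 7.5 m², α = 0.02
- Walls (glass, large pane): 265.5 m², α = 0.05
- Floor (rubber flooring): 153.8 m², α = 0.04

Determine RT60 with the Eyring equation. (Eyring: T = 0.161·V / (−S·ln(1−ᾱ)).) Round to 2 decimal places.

Total surface area S = 14.7 + 153.8 + 7.5 + 265.5 + 153.8 = 595.3 m².
Σ(Sᵢαᵢ) = 14.7×0.28 + 153.8×0.59 + 7.5×0.02 + 265.5×0.05 + 153.8×0.04 = 114.435.
Mean coefficient ᾱ = A/S = 0.1922.
−S·ln(1−ᾱ) = −595.3 × ln(1 − 0.1922) = 127.061.
V = 12.5 × 12.3 × 5.8 = 891.75 m³.
T = 0.161·V/[−S·ln(1−ᾱ)] = 0.161·891.75/127.061 = 1.13 s.

1.13 seconds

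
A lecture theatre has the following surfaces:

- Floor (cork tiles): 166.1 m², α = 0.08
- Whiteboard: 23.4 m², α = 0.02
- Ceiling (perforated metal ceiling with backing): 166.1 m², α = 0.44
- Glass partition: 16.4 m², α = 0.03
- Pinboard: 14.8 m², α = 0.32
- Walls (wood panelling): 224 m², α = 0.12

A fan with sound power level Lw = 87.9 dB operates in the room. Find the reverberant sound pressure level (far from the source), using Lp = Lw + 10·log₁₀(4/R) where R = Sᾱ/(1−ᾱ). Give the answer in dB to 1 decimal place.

Σ(Sᵢαᵢ) = 166.1×0.08 + 23.4×0.02 + 166.1×0.44 + 16.4×0.03 + 14.8×0.32 + 224×0.12 = 118.948; total area S = 610.8 m².
ᾱ = 118.948/610.8 = 0.1947; R = Sᾱ/(1−ᾱ) = 118.948/(1−0.1947) = 147.706 m².
Lp = Lw + 10 log₁₀(4/R) = 87.9 -15.67 = 72.2 dB.

72.2 dB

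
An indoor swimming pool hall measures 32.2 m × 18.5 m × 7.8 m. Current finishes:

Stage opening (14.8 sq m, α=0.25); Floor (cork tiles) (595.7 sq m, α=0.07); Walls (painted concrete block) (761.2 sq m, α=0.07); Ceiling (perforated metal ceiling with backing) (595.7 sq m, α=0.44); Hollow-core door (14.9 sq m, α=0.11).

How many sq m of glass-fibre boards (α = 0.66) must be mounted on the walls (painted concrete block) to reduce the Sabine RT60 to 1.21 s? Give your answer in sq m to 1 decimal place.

Total absorption A₁ = 14.8*0.25 + 595.7*0.07 + 761.2*0.07 + 595.7*0.44 + 14.9*0.11
  = 3.700 + 41.699 + 53.284 + 262.108 + 1.639 = 362.430 sq m sabins.
Required A₂ = 0.161·4646.46/1.21 = 618.248 sabins.
ΔA needed = 618.248 − 362.430 = 255.818 sabins.
Each sq m of panel replacing the walls (painted concrete block) adds (0.66 − 0.07) = 0.59 sabins.
Panel area = 255.818 / 0.59 = 433.6 sq m.

433.6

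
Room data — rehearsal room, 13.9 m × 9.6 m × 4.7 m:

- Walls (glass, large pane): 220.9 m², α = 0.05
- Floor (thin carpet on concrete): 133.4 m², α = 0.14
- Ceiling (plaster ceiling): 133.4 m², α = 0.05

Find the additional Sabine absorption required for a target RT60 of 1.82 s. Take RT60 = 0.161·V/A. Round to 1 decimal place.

Summing Sᵢαᵢ: 11.045 + 18.676 + 6.670 → A₁ = 36.391 sabins.
V = 627.168 m³. Required absorption A₂ = 0.161 × 627.168 / 1.82 = 55.480 sabins.
ΔA = A₂ − A₁ = 55.480 − 36.391 = 19.1 sabins.

19.1 sabins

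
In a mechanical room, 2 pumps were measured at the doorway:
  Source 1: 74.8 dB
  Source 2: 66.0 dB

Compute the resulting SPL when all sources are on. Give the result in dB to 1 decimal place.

Converting to relative power and adding: 10^(74.8/10) + 10^(66.0/10) = 3.418e+07.
Combined level = 10 log₁₀(3.418e+07) = 75.3 dB.

75.3 dB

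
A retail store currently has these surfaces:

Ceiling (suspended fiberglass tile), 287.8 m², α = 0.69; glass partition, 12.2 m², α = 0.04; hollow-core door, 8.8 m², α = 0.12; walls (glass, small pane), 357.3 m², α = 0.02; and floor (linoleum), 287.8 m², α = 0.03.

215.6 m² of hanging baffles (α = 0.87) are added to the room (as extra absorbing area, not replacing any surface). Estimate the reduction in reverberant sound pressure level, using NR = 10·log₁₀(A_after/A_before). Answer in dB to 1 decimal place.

A_before = Σ Sᵢαᵢ = 287.8·0.69 + 12.2·0.04 + 8.8·0.12 + 357.3·0.02 + 287.8·0.03 = 215.906 sabins.
Treatment contributes 215.6·0.87 = 187.572 sabins.
New total A_after = 403.478 sabins.
Reduction = 10 log₁₀(A_after/A_before) = 10 log₁₀(1.8688) = 2.7 dB.

2.7 dB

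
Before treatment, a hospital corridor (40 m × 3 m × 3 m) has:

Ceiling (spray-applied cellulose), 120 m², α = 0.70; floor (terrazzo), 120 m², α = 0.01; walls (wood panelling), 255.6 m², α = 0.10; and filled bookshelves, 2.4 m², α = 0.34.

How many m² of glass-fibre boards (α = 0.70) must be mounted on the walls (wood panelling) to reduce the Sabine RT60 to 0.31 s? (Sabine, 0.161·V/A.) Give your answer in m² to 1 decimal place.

125.7

Total absorption A₁ = 120*0.70 + 120*0.01 + 255.6*0.10 + 2.4*0.34
  = 84.000 + 1.200 + 25.560 + 0.816 = 111.576 m² sabins.
V = 360 m³. Target absorption A₂ = 0.161 × 360 / 0.31 = 186.968 sabins.
Absorption to add: 186.968 − 111.576 = 75.392 sabins.
Each m² of panel replacing the walls (wood panelling) adds (0.70 − 0.10) = 0.60 sabins.
Area = ΔA/Δα = 75.392/0.60 = 125.7 m².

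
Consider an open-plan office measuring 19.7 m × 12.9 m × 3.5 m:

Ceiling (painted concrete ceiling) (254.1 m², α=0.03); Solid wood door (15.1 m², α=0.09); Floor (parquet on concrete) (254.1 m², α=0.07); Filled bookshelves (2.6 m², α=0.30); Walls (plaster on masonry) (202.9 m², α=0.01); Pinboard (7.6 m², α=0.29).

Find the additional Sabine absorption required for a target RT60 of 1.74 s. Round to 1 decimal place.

Summing Sᵢαᵢ: 7.623 + 1.359 + 17.787 + 0.780 + 2.029 + 2.204 → A₁ = 31.782 sabins.
Target A₂ = 0.161·889.455/1.74 = 82.300 sabins (V = 889.455 m³).
Shortfall: 82.300 − 31.782 = 50.5 sabins.

50.5 sabins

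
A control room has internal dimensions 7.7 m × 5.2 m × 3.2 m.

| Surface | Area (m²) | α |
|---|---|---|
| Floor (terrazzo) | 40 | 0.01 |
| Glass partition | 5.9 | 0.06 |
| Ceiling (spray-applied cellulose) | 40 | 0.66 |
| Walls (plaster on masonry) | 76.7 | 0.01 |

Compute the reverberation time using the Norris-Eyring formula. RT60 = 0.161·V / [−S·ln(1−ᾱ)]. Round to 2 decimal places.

0.67 s

Total surface area S = 40 + 5.9 + 40 + 76.7 = 162.6 m².
Σ(Sᵢαᵢ) = 40×0.01 + 5.9×0.06 + 40×0.66 + 76.7×0.01 = 27.921.
ᾱ = 27.921 / 162.6 = 0.1717.
−S·ln(1−ᾱ) = −162.6 × ln(1 − 0.1717) = 30.631.
V = 7.7 × 5.2 × 3.2 = 128.128 m³.
T = 0.161·V/[−S·ln(1−ᾱ)] = 0.161·128.128/30.631 = 0.67 s.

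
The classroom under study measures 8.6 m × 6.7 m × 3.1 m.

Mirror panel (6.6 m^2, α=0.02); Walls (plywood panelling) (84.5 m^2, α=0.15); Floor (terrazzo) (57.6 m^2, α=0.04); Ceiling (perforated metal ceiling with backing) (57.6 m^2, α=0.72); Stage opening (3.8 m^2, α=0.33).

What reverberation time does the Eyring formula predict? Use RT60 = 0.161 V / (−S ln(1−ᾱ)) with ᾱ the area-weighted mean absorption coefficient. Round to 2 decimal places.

0.43 sec

S = Σ Sᵢ = 210.1 m^2.
Absorption A = 6.6×0.02 + 84.5×0.15 + 57.6×0.04 + 57.6×0.72 + 3.8×0.33 = 57.837 sabins.
Mean coefficient ᾱ = A/S = 0.2753.
−S·ln(1−ᾱ) = −210.1 × ln(1 − 0.2753) = 67.652.
V = 8.6 × 6.7 × 3.1 = 178.622 m³.
T = 0.161·V/[−S·ln(1−ᾱ)] = 0.161·178.622/67.652 = 0.43 s.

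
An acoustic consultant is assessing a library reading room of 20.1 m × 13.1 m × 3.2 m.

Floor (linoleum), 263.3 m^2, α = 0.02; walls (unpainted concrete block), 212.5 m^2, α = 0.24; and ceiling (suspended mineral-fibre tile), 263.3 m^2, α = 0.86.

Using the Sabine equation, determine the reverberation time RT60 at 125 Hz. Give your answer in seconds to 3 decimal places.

Summing Sᵢαᵢ: 5.266 + 51.000 + 226.438 → A = 282.704 sabins.
V = 20.1·13.1·3.2 = 842.592 m³.
RT60 = 0.161 · V / A = 0.161 × 842.592 / 282.704 = 0.480 s.

0.480 s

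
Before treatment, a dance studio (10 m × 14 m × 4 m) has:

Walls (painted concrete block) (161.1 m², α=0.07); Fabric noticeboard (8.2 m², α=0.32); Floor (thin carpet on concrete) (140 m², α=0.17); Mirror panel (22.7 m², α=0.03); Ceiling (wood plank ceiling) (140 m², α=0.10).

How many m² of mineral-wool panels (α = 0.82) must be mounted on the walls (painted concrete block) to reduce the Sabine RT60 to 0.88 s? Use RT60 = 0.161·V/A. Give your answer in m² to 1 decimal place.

Equivalent absorption area: A₁ = 161.1×0.07 + 8.2×0.32 + 140×0.17 + 22.7×0.03 + 140×0.10 = 52.382 m².
V = 560 m³. Target absorption A₂ = 0.161 × 560 / 0.88 = 102.455 sabins.
Absorption to add: 102.455 − 52.382 = 50.073 sabins.
Each m² of panel replacing the walls (painted concrete block) adds (0.82 − 0.07) = 0.75 sabins.
Panel area = 50.073 / 0.75 = 66.8 m².

66.8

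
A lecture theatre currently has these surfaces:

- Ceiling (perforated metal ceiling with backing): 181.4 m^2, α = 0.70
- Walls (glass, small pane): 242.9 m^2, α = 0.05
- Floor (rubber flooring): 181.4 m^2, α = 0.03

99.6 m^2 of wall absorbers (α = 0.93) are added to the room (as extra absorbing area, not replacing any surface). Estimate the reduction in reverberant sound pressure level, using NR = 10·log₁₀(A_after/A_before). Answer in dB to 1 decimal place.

2.2 dB

Summing Sᵢαᵢ: 126.980 + 12.145 + 5.442 → A_before = 144.567 sabins.
Added absorption = 99.6 × 0.93 = 92.628 sabins.
New total A_after = 237.195 sabins.
NR = 10·log₁₀(237.195/144.567) = 2.2 dB.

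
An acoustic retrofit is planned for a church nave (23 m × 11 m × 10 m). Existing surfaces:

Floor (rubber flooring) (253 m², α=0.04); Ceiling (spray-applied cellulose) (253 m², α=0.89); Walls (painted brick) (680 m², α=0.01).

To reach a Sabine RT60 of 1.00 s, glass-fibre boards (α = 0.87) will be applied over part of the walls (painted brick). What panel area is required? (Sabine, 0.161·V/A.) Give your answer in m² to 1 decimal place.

192.1

Total absorption A₁ = 253*0.04 + 253*0.89 + 680*0.01
  = 10.120 + 225.170 + 6.800 = 242.090 m² sabins.
V = 2530 m³. Target absorption A₂ = 0.161 × 2530 / 1.00 = 407.330 sabins.
ΔA needed = 407.330 − 242.090 = 165.240 sabins.
Each m² of panel replacing the walls (painted brick) adds (0.87 − 0.01) = 0.86 sabins.
Panel area = 165.240 / 0.86 = 192.1 m².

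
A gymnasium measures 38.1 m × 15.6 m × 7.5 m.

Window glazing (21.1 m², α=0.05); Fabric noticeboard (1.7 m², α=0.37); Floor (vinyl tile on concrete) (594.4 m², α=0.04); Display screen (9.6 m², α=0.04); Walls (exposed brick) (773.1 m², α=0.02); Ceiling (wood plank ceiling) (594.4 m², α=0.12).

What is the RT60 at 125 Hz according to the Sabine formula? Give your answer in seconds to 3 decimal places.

Equivalent absorption area: A = 21.1·0.05 + 1.7·0.37 + 594.4·0.04 + 9.6·0.04 + 773.1·0.02 + 594.4·0.12 = 112.634 m².
Room volume: 4457.7 m³.
T = 0.161 V/A = 0.161·4457.7/112.634 = 6.372 s.

6.372 s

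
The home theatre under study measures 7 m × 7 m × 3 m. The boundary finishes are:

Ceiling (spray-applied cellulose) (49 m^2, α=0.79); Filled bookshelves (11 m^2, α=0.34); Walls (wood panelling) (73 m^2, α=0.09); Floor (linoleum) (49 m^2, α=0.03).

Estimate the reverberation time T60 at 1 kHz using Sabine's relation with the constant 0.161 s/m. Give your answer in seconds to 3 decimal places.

A = Σ Sᵢαᵢ = 49×0.79 + 11×0.34 + 73×0.09 + 49×0.03 = 50.490 sabins.
V = 7·7·3 = 147 m³.
Sabine: RT60 = 0.161 × 147 / 50.490 = 0.469 s.

0.469 s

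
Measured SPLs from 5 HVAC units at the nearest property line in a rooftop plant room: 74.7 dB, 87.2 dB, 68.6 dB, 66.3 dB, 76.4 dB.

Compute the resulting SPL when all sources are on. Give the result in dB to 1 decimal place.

Σ 10^(Lᵢ/10) = 6.095e+08.
Back to dB: 10·log₁₀ Σ = 87.8 dB.

87.8 dB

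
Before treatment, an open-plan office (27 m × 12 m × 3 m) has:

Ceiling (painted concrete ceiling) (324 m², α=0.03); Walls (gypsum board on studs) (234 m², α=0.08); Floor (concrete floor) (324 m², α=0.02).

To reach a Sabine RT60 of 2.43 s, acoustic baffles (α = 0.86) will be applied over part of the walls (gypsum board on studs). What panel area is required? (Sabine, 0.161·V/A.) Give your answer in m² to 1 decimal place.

37.8

Summing Sᵢαᵢ: 9.720 + 18.720 + 6.480 → A₁ = 34.920 sabins.
V = 972 m³. Target absorption A₂ = 0.161 × 972 / 2.43 = 64.400 sabins.
ΔA needed = 64.400 − 34.920 = 29.480 sabins.
Each m² of panel replacing the walls (gypsum board on studs) adds (0.86 − 0.08) = 0.78 sabins.
Panel area = 29.480 / 0.78 = 37.8 m².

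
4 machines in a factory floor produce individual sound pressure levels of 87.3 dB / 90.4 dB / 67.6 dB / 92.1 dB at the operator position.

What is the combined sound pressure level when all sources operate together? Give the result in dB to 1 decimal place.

95.1 dB

Σ 10^(Lᵢ/10) = 3.261e+09.
Back to dB: 10·log₁₀ Σ = 95.1 dB.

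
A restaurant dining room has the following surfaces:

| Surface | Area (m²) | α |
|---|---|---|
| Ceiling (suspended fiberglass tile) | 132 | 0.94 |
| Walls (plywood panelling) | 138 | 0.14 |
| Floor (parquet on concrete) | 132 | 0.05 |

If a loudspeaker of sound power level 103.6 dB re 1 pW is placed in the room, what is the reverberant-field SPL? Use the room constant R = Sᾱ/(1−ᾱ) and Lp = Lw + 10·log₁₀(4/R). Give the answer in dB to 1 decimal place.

85.8 dB

A = 150.000 sabins; S = 402.0 m².
ᾱ = 0.3731, so room constant R = A/(1−ᾱ) = 239.273 m².
Lp = 103.6 + 10·log₁₀(4/239.273) = 103.6 + (-17.77) = 85.8 dB.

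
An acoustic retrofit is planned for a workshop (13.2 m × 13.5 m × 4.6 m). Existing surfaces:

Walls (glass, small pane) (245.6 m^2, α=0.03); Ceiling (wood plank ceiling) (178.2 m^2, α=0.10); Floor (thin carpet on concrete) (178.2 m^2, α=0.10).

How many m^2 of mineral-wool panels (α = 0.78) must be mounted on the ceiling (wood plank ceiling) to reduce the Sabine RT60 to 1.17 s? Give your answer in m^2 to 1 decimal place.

Equivalent absorption area: A₁ = 245.6·0.03 + 178.2·0.10 + 178.2·0.10 = 43.008 m^2.
Required A₂ = 0.161·819.72/1.17 = 112.799 sabins.
ΔA needed = 112.799 − 43.008 = 69.791 sabins.
Each m^2 of panel replacing the ceiling (wood plank ceiling) adds (0.78 − 0.10) = 0.68 sabins.
Panel area = 69.791 / 0.68 = 102.6 m^2.

102.6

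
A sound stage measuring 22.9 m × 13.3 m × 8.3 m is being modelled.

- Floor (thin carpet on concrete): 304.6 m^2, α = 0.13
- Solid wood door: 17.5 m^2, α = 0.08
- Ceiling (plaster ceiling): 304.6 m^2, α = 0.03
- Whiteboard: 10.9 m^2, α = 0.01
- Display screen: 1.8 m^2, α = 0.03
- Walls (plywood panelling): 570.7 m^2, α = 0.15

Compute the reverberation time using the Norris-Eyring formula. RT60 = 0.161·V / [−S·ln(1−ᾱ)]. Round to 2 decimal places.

Total surface area S = 304.6 + 17.5 + 304.6 + 10.9 + 1.8 + 570.7 = 1210.1 m^2.
Σ(Sᵢαᵢ) = 304.6×0.13 + 17.5×0.08 + 304.6×0.03 + 10.9×0.01 + 1.8×0.03 + 570.7×0.15 = 135.904.
ᾱ = 135.904 / 1210.1 = 0.1123.
Eyring denominator: −S ln(1−ᾱ) = 144.149.
V = 22.9 × 13.3 × 8.3 = 2527.931 m³.
T = 0.161·V/[−S·ln(1−ᾱ)] = 0.161·2527.931/144.149 = 2.82 s.

2.82 seconds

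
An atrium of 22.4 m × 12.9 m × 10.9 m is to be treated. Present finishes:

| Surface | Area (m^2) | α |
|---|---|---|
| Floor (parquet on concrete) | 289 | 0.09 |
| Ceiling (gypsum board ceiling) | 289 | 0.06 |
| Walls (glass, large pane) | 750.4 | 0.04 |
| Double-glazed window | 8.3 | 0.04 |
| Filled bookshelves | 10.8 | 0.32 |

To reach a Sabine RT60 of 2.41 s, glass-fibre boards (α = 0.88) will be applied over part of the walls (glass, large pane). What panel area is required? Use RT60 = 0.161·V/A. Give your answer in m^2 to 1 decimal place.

Total absorption A₁ = 289*0.09 + 289*0.06 + 750.4*0.04 + 8.3*0.04 + 10.8*0.32
  = 26.010 + 17.340 + 30.016 + 0.332 + 3.456 = 77.154 m^2 sabins.
Required A₂ = 0.161·3149.664/2.41 = 210.413 sabins.
ΔA needed = 210.413 − 77.154 = 133.259 sabins.
Each m^2 of panel replacing the walls (glass, large pane) adds (0.88 − 0.04) = 0.84 sabins.
Area = ΔA/Δα = 133.259/0.84 = 158.6 m^2.

158.6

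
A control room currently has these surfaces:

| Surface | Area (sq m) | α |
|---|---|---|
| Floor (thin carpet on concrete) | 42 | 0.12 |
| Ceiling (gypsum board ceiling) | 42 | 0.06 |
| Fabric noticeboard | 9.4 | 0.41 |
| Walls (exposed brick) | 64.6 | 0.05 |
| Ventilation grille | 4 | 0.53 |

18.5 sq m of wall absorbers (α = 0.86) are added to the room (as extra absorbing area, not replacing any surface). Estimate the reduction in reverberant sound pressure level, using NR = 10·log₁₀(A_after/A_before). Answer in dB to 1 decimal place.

2.9 dB

Summing Sᵢαᵢ: 5.040 + 2.520 + 3.854 + 3.230 + 2.120 → A_before = 16.764 sabins.
Treatment contributes 18.5·0.86 = 15.910 sabins.
New total A_after = 32.674 sabins.
NR = 10·log₁₀(32.674/16.764) = 2.9 dB.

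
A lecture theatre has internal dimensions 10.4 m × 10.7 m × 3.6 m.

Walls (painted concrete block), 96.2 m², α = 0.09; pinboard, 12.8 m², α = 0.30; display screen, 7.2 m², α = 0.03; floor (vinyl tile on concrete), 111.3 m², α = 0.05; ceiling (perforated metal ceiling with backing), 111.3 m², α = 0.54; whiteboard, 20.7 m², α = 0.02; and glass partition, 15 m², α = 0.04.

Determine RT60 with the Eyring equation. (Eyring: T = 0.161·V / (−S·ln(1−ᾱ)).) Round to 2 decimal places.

S = Σ Sᵢ = 374.5 m².
Σ(Sᵢαᵢ) = 96.2×0.09 + 12.8×0.30 + 7.2×0.03 + 111.3×0.05 + 111.3×0.54 + 20.7×0.02 + 15×0.04 = 79.395.
ᾱ = 79.395 / 374.5 = 0.2120.
Eyring denominator: −S ln(1−ᾱ) = 89.227.
V = 10.4 × 10.7 × 3.6 = 400.608 m³.
RT60 = 0.161 × 400.608 / 89.227 = 0.72 s.

0.72 sec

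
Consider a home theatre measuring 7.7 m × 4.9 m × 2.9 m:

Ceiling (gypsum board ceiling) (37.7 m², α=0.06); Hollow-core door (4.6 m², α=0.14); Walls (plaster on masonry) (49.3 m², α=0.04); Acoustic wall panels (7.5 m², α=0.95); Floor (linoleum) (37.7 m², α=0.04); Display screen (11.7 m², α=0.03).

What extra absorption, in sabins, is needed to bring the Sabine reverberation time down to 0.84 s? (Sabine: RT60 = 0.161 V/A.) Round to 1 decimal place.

7.1 sabins

Equivalent absorption area: A₁ = 37.7*0.06 + 4.6*0.14 + 49.3*0.04 + 7.5*0.95 + 37.7*0.04 + 11.7*0.03 = 13.862 m².
V = 109.417 m³. Required absorption A₂ = 0.161 × 109.417 / 0.84 = 20.972 sabins.
Additional absorption ΔA = 20.972 − 13.862 = 7.1 sabins.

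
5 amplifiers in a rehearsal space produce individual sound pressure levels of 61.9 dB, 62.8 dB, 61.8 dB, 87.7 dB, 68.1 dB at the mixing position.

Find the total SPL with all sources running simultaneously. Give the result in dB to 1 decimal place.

Converting to relative power and adding: 10^(61.9/10) + 10^(62.8/10) + 10^(61.8/10) + 10^(87.7/10) + 10^(68.1/10) = 6.003e+08.
Back to dB: 10·log₁₀ Σ = 87.8 dB.

87.8 dB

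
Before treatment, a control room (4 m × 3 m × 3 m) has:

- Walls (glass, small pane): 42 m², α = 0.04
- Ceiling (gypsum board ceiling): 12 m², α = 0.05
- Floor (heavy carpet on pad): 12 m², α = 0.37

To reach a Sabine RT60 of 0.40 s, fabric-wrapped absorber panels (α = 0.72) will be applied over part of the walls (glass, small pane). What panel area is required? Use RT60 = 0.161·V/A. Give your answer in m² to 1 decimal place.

11.4

A₁ = Σ Sᵢαᵢ = 42*0.04 + 12*0.05 + 12*0.37 = 6.720 sabins.
V = 36 m³. Target absorption A₂ = 0.161 × 36 / 0.40 = 14.490 sabins.
ΔA needed = 14.490 − 6.720 = 7.770 sabins.
Each m² of panel replacing the walls (glass, small pane) adds (0.72 − 0.04) = 0.68 sabins.
Area = ΔA/Δα = 7.770/0.68 = 11.4 m².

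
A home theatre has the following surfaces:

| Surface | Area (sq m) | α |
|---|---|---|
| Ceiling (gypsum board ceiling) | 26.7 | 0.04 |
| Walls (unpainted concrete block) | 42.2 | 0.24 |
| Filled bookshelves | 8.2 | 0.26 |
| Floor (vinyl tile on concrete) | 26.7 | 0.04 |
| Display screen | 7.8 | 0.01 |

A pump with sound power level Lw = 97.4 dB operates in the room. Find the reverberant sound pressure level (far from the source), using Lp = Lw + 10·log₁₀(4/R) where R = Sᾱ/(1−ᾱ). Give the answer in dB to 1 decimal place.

91.2 dB

A = 14.474 sabins; S = 111.6 sq m.
ᾱ = 14.474/111.6 = 0.1297; R = Sᾱ/(1−ᾱ) = 14.474/(1−0.1297) = 16.631 sq m.
Lp = Lw + 10 log₁₀(4/R) = 97.4 -6.19 = 91.2 dB.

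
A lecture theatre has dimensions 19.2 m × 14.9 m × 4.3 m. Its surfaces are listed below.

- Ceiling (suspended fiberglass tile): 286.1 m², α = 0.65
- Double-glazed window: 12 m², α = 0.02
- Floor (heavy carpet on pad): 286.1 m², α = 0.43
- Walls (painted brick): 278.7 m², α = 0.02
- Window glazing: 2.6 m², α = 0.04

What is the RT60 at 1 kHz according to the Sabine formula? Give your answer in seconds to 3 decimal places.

Total absorption A = 286.1·0.65 + 12·0.02 + 286.1·0.43 + 278.7·0.02 + 2.6·0.04
  = 185.965 + 0.240 + 123.023 + 5.574 + 0.104 = 314.906 m² sabins.
V = 19.2·14.9·4.3 = 1230.144 m³.
RT60 = 0.161 · V / A = 0.161 × 1230.144 / 314.906 = 0.629 s.

0.629 seconds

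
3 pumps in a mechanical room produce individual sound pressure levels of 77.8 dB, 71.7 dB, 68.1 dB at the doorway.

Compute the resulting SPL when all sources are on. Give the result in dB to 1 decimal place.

79.1 dB

Σ 10^(Lᵢ/10) = 8.15e+07.
Combined level = 10 log₁₀(8.15e+07) = 79.1 dB.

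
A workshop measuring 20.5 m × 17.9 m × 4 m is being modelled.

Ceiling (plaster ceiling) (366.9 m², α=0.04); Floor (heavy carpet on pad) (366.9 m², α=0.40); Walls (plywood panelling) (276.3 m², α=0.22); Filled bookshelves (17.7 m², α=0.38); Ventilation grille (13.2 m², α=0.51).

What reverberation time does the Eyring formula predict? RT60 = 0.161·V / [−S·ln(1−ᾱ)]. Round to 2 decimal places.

S = Σ Sᵢ = 1041.0 m².
Absorption A = 366.9·0.04 + 366.9·0.40 + 276.3·0.22 + 17.7·0.38 + 13.2·0.51 = 235.680 sabins.
ᾱ = 235.680 / 1041.0 = 0.2264.
Eyring denominator: −S ln(1−ᾱ) = 267.225.
V = 20.5 × 17.9 × 4 = 1467.8 m³.
RT60 = 0.161 × 1467.8 / 267.225 = 0.88 s.

0.88 seconds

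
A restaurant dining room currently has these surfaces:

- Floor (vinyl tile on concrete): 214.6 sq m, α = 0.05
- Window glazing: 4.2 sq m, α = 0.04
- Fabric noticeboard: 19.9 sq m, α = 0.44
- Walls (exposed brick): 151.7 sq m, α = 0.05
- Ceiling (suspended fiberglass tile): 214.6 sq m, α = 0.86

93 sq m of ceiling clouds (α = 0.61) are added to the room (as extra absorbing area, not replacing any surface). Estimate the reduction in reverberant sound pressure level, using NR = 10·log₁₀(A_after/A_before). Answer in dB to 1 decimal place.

1.0 dB

Summing Sᵢαᵢ: 10.730 + 0.168 + 8.756 + 7.585 + 184.556 → A_before = 211.795 sabins.
Added absorption = 93 × 0.61 = 56.730 sabins.
New total A_after = 268.525 sabins.
NR = 10·log₁₀(268.525/211.795) = 1.0 dB.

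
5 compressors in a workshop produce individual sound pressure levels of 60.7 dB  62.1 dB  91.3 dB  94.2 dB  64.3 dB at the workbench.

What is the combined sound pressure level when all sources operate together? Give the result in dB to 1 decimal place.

96.0 dB

Σ 10^(Lᵢ/10) = 3.985e+09.
L_total = 10·log₁₀(3.985e+09) = 96.0 dB.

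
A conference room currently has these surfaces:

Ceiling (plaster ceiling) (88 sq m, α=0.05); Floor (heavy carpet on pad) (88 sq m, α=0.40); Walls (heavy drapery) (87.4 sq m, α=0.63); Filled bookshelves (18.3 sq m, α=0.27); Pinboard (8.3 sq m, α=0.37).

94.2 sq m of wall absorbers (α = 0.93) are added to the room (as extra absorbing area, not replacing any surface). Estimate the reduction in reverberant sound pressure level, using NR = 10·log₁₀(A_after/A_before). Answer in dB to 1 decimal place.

Total absorption A_before = 88*0.05 + 88*0.40 + 87.4*0.63 + 18.3*0.27 + 8.3*0.37
  = 4.400 + 35.200 + 55.062 + 4.941 + 3.071 = 102.674 sq m sabins.
Added absorption = 94.2 × 0.93 = 87.606 sabins.
New total A_after = 190.280 sabins.
NR = 10·log₁₀(190.280/102.674) = 2.7 dB.

2.7 dB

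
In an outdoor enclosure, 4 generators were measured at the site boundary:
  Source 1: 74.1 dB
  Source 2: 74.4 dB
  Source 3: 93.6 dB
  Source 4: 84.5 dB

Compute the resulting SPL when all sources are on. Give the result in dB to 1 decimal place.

94.2 dB

Σ 10^(Lᵢ/10) = 2.626e+09.
Back to dB: 10·log₁₀ Σ = 94.2 dB.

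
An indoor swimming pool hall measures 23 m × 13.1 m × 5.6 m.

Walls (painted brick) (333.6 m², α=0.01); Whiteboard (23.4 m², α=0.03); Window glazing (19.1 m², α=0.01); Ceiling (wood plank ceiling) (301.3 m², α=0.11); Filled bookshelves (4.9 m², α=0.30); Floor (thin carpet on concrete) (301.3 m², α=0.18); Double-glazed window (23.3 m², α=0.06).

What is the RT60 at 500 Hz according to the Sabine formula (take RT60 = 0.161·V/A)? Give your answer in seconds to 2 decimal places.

2.88 s

Equivalent absorption area: A = 333.6×0.01 + 23.4×0.03 + 19.1×0.01 + 301.3×0.11 + 4.9×0.30 + 301.3×0.18 + 23.3×0.06 = 94.474 m².
V = 23·13.1·5.6 = 1687.28 m³.
RT60 = 0.161 · V / A = 0.161 × 1687.28 / 94.474 = 2.88 s.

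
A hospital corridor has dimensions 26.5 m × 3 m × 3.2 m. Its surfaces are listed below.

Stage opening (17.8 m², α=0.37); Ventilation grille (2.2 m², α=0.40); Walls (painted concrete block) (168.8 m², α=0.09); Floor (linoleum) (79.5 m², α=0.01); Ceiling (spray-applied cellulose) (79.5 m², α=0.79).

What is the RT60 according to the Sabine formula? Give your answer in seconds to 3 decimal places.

0.475 seconds

Equivalent absorption area: A = 17.8*0.37 + 2.2*0.40 + 168.8*0.09 + 79.5*0.01 + 79.5*0.79 = 86.258 m².
V = 26.5·3·3.2 = 254.4 m³.
T = 0.161 V/A = 0.161·254.4/86.258 = 0.475 s.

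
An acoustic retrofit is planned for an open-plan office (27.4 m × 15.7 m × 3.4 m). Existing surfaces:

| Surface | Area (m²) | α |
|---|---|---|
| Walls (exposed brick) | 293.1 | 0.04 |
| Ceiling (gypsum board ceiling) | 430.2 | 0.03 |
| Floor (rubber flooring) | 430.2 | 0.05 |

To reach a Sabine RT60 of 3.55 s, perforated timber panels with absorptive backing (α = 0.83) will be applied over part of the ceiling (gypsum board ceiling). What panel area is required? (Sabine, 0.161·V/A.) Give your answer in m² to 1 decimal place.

25.2

Equivalent absorption area: A₁ = 293.1·0.04 + 430.2·0.03 + 430.2·0.05 = 46.140 m².
V = 1462.612 m³. Target absorption A₂ = 0.161 × 1462.612 / 3.55 = 66.333 sabins.
ΔA needed = 66.333 − 46.140 = 20.193 sabins.
Each m² of panel replacing the ceiling (gypsum board ceiling) adds (0.83 − 0.03) = 0.80 sabins.
Area = ΔA/Δα = 20.193/0.80 = 25.2 m².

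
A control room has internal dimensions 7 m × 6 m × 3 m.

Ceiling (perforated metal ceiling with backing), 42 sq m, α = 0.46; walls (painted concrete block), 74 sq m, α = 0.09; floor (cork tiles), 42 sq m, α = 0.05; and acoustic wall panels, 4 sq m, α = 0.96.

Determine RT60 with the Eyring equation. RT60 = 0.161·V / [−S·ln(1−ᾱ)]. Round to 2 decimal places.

0.57 s

S = Σ Sᵢ = 162.0 sq m.
Absorption A = 42·0.46 + 74·0.09 + 42·0.05 + 4·0.96 = 31.920 sabins.
Mean coefficient ᾱ = A/S = 0.1970.
−S·ln(1−ᾱ) = −162.0 × ln(1 − 0.1970) = 35.543.
V = 7 × 6 × 3 = 126 m³.
T = 0.161·V/[−S·ln(1−ᾱ)] = 0.161·126/35.543 = 0.57 s.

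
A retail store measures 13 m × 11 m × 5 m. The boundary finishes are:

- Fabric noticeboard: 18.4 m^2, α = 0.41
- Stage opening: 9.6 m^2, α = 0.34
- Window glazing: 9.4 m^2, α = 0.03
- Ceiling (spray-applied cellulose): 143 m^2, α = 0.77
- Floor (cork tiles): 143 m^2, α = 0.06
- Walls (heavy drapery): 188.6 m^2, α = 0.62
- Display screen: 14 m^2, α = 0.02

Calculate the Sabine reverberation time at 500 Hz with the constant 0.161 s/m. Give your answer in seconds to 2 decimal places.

Total absorption A = 18.4×0.41 + 9.6×0.34 + 9.4×0.03 + 143×0.77 + 143×0.06 + 188.6×0.62 + 14×0.02
  = 7.544 + 3.264 + 0.282 + 110.110 + 8.580 + 116.932 + 0.280 = 246.992 m^2 sabins.
Room volume: 715 m³.
RT60 = 0.161 · V / A = 0.161 × 715 / 246.992 = 0.47 s.

0.47 sec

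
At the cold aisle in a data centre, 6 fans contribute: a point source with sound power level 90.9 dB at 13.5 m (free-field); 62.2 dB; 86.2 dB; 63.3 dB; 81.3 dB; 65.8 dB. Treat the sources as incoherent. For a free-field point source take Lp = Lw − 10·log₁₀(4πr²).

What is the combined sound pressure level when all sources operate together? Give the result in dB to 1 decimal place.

87.5 dB

Source at 13.5 m: Lp = 90.9 − 10·log₁₀(4π·13.5²) = 90.9 − 10·log₁₀(2290.221) = 57.3 dB.
Sum in the linear (power) domain: Σ 10^(Lᵢ/10) = 10^(57.3/10) + 10^(62.2/10) + 10^(86.2/10) + 10^(63.3/10) + 10^(81.3/10) + 10^(65.8/10) = 5.599e+08.
Combined level = 10 log₁₀(5.599e+08) = 87.5 dB.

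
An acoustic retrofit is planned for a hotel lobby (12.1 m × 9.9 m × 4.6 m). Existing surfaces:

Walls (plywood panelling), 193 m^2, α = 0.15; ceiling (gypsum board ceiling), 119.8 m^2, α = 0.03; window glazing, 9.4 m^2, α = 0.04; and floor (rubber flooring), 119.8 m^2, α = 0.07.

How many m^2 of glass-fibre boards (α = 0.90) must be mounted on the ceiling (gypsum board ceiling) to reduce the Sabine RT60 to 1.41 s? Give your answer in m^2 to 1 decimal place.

24.8

Summing Sᵢαᵢ: 28.950 + 3.594 + 0.376 + 8.386 → A₁ = 41.306 sabins.
Required A₂ = 0.161·551.034/1.41 = 62.919 sabins.
ΔA needed = 62.919 − 41.306 = 21.613 sabins.
Each m^2 of panel replacing the ceiling (gypsum board ceiling) adds (0.90 − 0.03) = 0.87 sabins.
Panel area = 21.613 / 0.87 = 24.8 m^2.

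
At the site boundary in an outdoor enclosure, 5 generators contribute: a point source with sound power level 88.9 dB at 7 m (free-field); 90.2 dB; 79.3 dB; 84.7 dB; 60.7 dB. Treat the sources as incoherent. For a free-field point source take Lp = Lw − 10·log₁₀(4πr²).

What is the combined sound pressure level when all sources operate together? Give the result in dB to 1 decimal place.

91.6 dB

Source at 7 m: Lp = 88.9 − 10·log₁₀(4π·7²) = 88.9 − 10·log₁₀(615.752) = 61.0 dB.
Converting to relative power and adding: 10^(61.0/10) + 10^(90.2/10) + 10^(79.3/10) + 10^(84.7/10) + 10^(60.7/10) = 1.43e+09.
L_total = 10·log₁₀(1.43e+09) = 91.6 dB.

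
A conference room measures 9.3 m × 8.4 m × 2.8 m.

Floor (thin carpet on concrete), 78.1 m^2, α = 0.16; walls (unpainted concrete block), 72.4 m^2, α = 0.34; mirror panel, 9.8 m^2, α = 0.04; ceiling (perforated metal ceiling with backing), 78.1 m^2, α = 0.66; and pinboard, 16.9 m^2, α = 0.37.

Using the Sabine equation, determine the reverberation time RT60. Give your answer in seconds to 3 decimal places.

0.370 sec

A = Σ Sᵢαᵢ = 78.1×0.16 + 72.4×0.34 + 9.8×0.04 + 78.1×0.66 + 16.9×0.37 = 95.303 sabins.
Room volume: 218.736 m³.
RT60 = 0.161 · V / A = 0.161 × 218.736 / 95.303 = 0.370 s.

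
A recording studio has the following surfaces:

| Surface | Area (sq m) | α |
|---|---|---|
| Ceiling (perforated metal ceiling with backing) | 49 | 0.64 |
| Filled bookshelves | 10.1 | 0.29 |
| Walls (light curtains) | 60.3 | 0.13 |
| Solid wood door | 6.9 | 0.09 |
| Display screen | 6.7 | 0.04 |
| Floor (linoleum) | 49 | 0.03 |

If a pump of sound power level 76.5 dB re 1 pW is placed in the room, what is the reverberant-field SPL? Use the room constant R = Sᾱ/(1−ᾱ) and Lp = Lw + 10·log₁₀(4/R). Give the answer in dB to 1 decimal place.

Σ(Sᵢαᵢ) = 49·0.64 + 10.1·0.29 + 60.3·0.13 + 6.9·0.09 + 6.7·0.04 + 49·0.03 = 44.487; total area S = 182.0 sq m.
ᾱ = 0.2444, so room constant R = A/(1−ᾱ) = 58.876 sq m.
Lp = Lw + 10 log₁₀(4/R) = 76.5 -11.68 = 64.8 dB.

64.8 dB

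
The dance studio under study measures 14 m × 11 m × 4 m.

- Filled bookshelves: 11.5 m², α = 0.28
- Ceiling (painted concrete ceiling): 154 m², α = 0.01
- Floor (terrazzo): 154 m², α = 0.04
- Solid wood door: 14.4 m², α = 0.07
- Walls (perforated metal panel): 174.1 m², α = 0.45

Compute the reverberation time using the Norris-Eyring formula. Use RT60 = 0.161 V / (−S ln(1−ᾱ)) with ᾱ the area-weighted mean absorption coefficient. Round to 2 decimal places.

1.00 seconds

S = Σ Sᵢ = 508.0 m².
Σ(Sᵢαᵢ) = 11.5×0.28 + 154×0.01 + 154×0.04 + 14.4×0.07 + 174.1×0.45 = 90.273.
ᾱ = 90.273 / 508.0 = 0.1777.
Eyring denominator: −S ln(1−ᾱ) = 99.390.
V = 14 × 11 × 4 = 616 m³.
T = 0.161·V/[−S·ln(1−ᾱ)] = 0.161·616/99.390 = 1.00 s.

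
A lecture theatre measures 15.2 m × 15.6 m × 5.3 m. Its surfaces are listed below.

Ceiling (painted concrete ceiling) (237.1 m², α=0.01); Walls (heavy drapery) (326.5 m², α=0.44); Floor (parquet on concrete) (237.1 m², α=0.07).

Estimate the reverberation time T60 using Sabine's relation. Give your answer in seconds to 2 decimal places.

1.24 sec

A = Σ Sᵢαᵢ = 237.1*0.01 + 326.5*0.44 + 237.1*0.07 = 162.628 sabins.
Volume V = 15.2 × 15.6 × 5.3 = 1256.736 m³.
RT60 = 0.161 · V / A = 0.161 × 1256.736 / 162.628 = 1.24 s.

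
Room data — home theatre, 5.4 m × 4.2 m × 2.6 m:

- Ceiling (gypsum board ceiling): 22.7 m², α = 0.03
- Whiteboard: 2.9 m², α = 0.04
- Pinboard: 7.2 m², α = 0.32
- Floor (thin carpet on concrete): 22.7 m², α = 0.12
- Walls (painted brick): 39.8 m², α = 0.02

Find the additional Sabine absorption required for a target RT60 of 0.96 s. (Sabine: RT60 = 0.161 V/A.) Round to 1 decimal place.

Equivalent absorption area: A₁ = 22.7·0.03 + 2.9·0.04 + 7.2·0.32 + 22.7·0.12 + 39.8·0.02 = 6.621 m².
For T = 0.96 s, need A₂ = 0.161·V/T = 0.161·58.968/0.96 = 9.889 sabins.
Additional absorption ΔA = 9.889 − 6.621 = 3.3 sabins.

3.3 sabins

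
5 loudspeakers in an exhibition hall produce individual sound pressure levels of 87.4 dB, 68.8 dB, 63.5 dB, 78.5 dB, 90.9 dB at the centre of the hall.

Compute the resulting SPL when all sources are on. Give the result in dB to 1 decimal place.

92.7 dB

Σ 10^(Lᵢ/10) = 1.86e+09.
Back to dB: 10·log₁₀ Σ = 92.7 dB.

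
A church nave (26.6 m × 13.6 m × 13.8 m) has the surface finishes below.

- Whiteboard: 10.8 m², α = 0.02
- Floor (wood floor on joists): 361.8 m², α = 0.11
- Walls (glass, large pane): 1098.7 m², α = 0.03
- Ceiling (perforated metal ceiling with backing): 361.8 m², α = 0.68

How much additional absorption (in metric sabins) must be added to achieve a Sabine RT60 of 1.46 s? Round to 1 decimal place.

231.5 sabins

Equivalent absorption area: A₁ = 10.8×0.02 + 361.8×0.11 + 1098.7×0.03 + 361.8×0.68 = 318.999 m².
For T = 1.46 s, need A₂ = 0.161·V/T = 0.161·4992.288/1.46 = 550.519 sabins.
Shortfall: 550.519 − 318.999 = 231.5 sabins.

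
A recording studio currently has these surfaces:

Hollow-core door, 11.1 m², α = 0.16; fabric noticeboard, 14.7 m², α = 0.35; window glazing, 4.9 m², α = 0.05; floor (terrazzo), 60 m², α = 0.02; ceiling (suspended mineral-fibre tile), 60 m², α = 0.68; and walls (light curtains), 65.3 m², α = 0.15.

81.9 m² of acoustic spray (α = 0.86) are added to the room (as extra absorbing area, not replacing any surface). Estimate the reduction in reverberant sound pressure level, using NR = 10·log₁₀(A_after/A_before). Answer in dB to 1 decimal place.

3.4 dB

A_before = Σ Sᵢαᵢ = 11.1*0.16 + 14.7*0.35 + 4.9*0.05 + 60*0.02 + 60*0.68 + 65.3*0.15 = 58.961 sabins.
Added absorption = 81.9 × 0.86 = 70.434 sabins.
New total A_after = 129.395 sabins.
NR = 10·log₁₀(129.395/58.961) = 3.4 dB.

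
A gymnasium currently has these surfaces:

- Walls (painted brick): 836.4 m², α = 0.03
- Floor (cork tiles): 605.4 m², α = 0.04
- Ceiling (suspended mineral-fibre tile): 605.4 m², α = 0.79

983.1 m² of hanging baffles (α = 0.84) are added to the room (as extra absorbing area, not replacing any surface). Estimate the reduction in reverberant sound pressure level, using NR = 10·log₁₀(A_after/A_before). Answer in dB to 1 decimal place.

Equivalent absorption area: A_before = 836.4·0.03 + 605.4·0.04 + 605.4·0.79 = 527.574 m².
Added absorption = 983.1 × 0.84 = 825.804 sabins.
New total A_after = 1353.378 sabins.
NR = 10·log₁₀(1353.378/527.574) = 4.1 dB.

4.1 dB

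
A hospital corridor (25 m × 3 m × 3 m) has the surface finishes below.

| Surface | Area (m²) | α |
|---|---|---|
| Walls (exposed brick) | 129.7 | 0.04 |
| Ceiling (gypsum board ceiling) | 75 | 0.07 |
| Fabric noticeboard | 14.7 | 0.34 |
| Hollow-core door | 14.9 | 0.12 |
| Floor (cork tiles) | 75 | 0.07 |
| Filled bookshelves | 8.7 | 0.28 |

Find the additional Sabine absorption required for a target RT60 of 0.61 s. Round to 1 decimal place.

34.5 sabins

Equivalent absorption area: A₁ = 129.7·0.04 + 75·0.07 + 14.7·0.34 + 14.9·0.12 + 75·0.07 + 8.7·0.28 = 24.910 m².
Target A₂ = 0.161·225/0.61 = 59.385 sabins (V = 225 m³).
ΔA = A₂ − A₁ = 59.385 − 24.910 = 34.5 sabins.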